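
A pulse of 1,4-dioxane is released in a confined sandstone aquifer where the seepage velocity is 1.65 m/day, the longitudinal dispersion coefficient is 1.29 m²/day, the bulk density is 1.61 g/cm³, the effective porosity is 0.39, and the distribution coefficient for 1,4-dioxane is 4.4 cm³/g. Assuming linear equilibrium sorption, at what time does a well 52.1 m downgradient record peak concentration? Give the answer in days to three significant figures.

Retardation factor R = 1 + ρ_b·K_d/n = 1 + 1.61 × 4.4/0.39 = 19.16.
Sorption retards both mechanisms: v_R = v/R = 0.08612 m/day, D_R = D/R = 0.06733 m²/day.
Peak time from v_R²t² + 2D_R t − x² = 0: t = (√(D_R² + v_R²x²) − D_R)/v_R².
√(D_R² + v_R²x²) = √(0.06733² + 0.08612² × 52.1²) = 4.487; v_R² = 0.007417.
t = (4.487 − 0.06733)/0.007417 = 596 days.

596 days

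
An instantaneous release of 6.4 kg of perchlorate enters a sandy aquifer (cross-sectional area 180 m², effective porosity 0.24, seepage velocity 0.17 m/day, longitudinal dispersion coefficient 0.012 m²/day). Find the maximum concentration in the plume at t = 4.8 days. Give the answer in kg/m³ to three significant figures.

The peak of an instantaneous 1D plume sits at x = vt; there the Gaussian factor is 1 and C_max = M/(n_e·A·√(4πDt)), where n_e·A is the pore area the mass is dissolved in.
√(4πDt) = √(4π × 0.012 × 4.8) = 0.8508 m, so C_max = 6.4/(0.24 × 180 × 0.8508) = 0.174 kg/m³.

0.174 kg/m³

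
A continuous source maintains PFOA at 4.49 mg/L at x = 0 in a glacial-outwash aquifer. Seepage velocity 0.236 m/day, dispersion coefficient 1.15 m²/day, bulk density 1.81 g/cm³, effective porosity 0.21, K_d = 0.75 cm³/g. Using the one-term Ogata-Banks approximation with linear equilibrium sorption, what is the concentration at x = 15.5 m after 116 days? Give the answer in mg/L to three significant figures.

0.107 mg/L

Retardation factor R = 1 + ρ_b·K_d/n = 1 + 1.81 × 0.75/0.21 = 7.464.
Sorption retards both mechanisms: v_R = v/R = 0.03162 m/day, D_R = D/R = 0.1541 m²/day.
v_R·t = 0.03162 × 116 = 3.66792 m; 2√(D_R t) = 8.456 m; argument = (15.5 − 3.66792)/8.456 = 1.399.
C = C₀ × ½·erfc(1.399) = 4.49 × 0.02394 = 0.107 mg/L.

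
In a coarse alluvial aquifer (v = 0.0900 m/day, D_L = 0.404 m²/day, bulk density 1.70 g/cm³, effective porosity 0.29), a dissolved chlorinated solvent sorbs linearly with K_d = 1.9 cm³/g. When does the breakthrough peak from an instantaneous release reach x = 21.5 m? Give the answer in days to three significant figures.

2360 days

Retardation factor R = 1 + ρ_b·K_d/n = 1 + 1.70 × 1.9/0.29 = 12.14.
Sorption retards both mechanisms: v_R = v/R = 0.007414 m/day, D_R = D/R = 0.03328 m²/day.
Peak time from v_R²t² + 2D_R t − x² = 0: t = (√(D_R² + v_R²x²) − D_R)/v_R².
√(D_R² + v_R²x²) = √(0.03328² + 0.007414² × 21.5²) = 0.1628; v_R² = 5.497e-05.
t = (0.1628 − 0.03328)/5.497e-05 = 2360 days.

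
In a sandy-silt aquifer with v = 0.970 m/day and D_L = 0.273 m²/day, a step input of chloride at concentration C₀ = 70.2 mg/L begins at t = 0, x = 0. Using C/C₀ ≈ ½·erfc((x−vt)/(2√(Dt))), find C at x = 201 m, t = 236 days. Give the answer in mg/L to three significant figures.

For a continuous step input, C/C₀ ≈ ½·erfc((x−vt)/(2√(Dt))).
vt = 0.970 × 236 = 228.92 m and 2√(Dt) = 2√(0.273 × 236) = 16.05 m.
Argument (x−vt)/(2√(Dt)) = (201 − 228.92)/16.05 = -1.740; ½·erfc(-1.740) = 0.9931.
C = 70.2 × 0.9931 = 69.7 mg/L.

69.7 mg/L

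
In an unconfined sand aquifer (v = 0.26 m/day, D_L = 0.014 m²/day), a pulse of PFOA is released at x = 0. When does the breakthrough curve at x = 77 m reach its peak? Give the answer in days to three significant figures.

For the 1D instantaneous-source solution, setting ∂C/∂t = 0 at fixed x gives v²t² + 2Dt − x² = 0, so t = (√(D² + v²x²) − D)/v².
√(D² + v²x²) = √(0.014² + 0.26² × 77²) = 20.02; v² = 0.0676.
t = (20.02 − 0.014)/0.0676 = 296 days (vs. the pure-advection estimate x/v = 296 d).

296 days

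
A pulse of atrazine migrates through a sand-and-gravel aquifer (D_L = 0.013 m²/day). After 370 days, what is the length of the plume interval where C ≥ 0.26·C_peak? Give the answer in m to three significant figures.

10.2 m

The plume is Gaussian with σ = √(2Dt) = √(2 × 0.013 × 370) = 3.102 m.
C/C_peak = exp(−Δx²/(2σ²)) = 0.26 ⇒ Δx = σ·√(−2 ln 0.26) = 3.102 × 1.641 = 5.090 m.
Width = 2Δx = 10.2 m.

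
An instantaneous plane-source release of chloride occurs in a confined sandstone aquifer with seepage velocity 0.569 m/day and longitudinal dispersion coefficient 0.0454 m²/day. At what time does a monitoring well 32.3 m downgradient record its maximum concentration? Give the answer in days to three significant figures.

For the 1D instantaneous-source solution, setting ∂C/∂t = 0 at fixed x gives v²t² + 2Dt − x² = 0, so t = (√(D² + v²x²) − D)/v².
√(D² + v²x²) = √(0.0454² + 0.569² × 32.3²) = 18.38; v² = 0.323761.
t = (18.38 − 0.0454)/0.323761 = 56.6 days (vs. the pure-advection estimate x/v = 56.8 d).

56.6 days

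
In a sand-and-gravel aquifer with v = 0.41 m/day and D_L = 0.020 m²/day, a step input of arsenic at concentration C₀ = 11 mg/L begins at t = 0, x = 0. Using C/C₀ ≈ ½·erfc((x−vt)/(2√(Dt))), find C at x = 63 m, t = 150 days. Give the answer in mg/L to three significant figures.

2.97 mg/L

For a continuous step input, C/C₀ ≈ ½·erfc((x−vt)/(2√(Dt))).
vt = 0.41 × 150 = 61.5 m and 2√(Dt) = 2√(0.020 × 150) = 3.464 m.
Argument (x−vt)/(2√(Dt)) = (63 − 61.5)/3.464 = 0.4330; ½·erfc(0.4330) = 0.2702.
C = 11 × 0.2702 = 2.97 mg/L.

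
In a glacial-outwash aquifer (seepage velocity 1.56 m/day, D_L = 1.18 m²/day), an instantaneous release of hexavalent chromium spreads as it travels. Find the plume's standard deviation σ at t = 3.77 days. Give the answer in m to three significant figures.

2.98 m

Dispersive spreading gives a Gaussian with σ² = 2Dt; advection only shifts the center.
σ = √(2 × 1.18 × 3.77) = 2.98 m.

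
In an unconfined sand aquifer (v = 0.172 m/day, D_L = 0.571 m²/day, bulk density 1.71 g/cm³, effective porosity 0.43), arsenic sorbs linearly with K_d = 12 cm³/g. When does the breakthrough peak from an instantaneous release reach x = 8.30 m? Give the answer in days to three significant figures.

Retardation factor R = 1 + ρ_b·K_d/n = 1 + 1.71 × 12/0.43 = 48.72.
Sorption retards both mechanisms: v_R = v/R = 0.003530 m/day, D_R = D/R = 0.01172 m²/day.
Peak time from v_R²t² + 2D_R t − x² = 0: t = (√(D_R² + v_R²x²) − D_R)/v_R².
√(D_R² + v_R²x²) = √(0.01172² + 0.003530² × 8.30²) = 0.03156; v_R² = 1.246e-05.
t = (0.03156 − 0.01172)/1.246e-05 = 1590 days.

1590 days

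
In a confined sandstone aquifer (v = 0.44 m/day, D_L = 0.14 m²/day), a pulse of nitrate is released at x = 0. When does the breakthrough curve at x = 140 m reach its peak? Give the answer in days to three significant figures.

For the 1D instantaneous-source solution, setting ∂C/∂t = 0 at fixed x gives v²t² + 2Dt − x² = 0, so t = (√(D² + v²x²) − D)/v².
√(D² + v²x²) = √(0.14² + 0.44² × 140²) = 61.60; v² = 0.1936.
t = (61.60 − 0.14)/0.1936 = 317 days (vs. the pure-advection estimate x/v = 318 d).

317 days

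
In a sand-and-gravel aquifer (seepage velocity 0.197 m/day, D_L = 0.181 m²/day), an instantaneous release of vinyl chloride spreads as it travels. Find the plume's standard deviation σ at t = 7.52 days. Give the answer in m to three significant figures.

Dispersive spreading gives a Gaussian with σ² = 2Dt; advection only shifts the center.
σ = √(2 × 0.181 × 7.52) = 1.65 m.

1.65 m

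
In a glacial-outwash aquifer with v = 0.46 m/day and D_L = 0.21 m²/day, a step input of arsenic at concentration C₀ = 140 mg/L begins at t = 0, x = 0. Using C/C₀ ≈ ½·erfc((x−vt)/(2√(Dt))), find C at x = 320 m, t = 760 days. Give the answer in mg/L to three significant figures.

133 mg/L

For a continuous step input, C/C₀ ≈ ½·erfc((x−vt)/(2√(Dt))).
vt = 0.46 × 760 = 349.6 m and 2√(Dt) = 2√(0.21 × 760) = 25.27 m.
Argument (x−vt)/(2√(Dt)) = (320 − 349.6)/25.27 = -1.171; ½·erfc(-1.171) = 0.9511.
C = 140 × 0.9511 = 133 mg/L.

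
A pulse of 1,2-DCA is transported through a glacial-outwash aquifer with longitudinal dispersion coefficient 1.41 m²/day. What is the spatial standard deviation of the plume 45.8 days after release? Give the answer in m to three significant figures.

11.4 m

Dispersive spreading gives a Gaussian with σ² = 2Dt; advection only shifts the center.
σ = √(2 × 1.41 × 45.8) = 11.4 m.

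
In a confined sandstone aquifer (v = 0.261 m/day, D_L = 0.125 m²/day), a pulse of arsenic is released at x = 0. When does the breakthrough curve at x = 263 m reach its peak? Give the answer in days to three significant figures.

1010 days

For the 1D instantaneous-source solution, setting ∂C/∂t = 0 at fixed x gives v²t² + 2Dt − x² = 0, so t = (√(D² + v²x²) − D)/v².
√(D² + v²x²) = √(0.125² + 0.261² × 263²) = 68.64; v² = 0.068121.
t = (68.64 − 0.125)/0.068121 = 1010 days (vs. the pure-advection estimate x/v = 1010 d).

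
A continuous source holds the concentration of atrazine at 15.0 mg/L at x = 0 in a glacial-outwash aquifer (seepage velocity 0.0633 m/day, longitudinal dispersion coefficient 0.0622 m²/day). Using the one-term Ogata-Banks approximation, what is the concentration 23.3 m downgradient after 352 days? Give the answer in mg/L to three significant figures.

For a continuous step input, C/C₀ ≈ ½·erfc((x−vt)/(2√(Dt))).
vt = 0.0633 × 352 = 22.2816 m and 2√(Dt) = 2√(0.0622 × 352) = 9.358 m.
Argument (x−vt)/(2√(Dt)) = (23.3 − 22.2816)/9.358 = 0.1088; ½·erfc(0.1088) = 0.4389.
C = 15.0 × 0.4389 = 6.58 mg/L.

6.58 mg/L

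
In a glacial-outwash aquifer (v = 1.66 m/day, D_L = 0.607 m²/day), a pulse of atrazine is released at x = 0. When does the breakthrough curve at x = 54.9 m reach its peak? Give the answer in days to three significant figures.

For the 1D instantaneous-source solution, setting ∂C/∂t = 0 at fixed x gives v²t² + 2Dt − x² = 0, so t = (√(D² + v²x²) − D)/v².
√(D² + v²x²) = √(0.607² + 1.66² × 54.9²) = 91.14; v² = 2.7556.
t = (91.14 − 0.607)/2.7556 = 32.9 days (vs. the pure-advection estimate x/v = 33.1 d).

32.9 days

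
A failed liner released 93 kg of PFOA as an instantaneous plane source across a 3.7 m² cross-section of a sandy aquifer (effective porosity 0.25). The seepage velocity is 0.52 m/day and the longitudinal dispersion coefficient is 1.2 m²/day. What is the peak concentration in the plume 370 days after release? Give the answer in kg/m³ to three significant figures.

1.35 kg/m³

The peak of an instantaneous 1D plume sits at x = vt; there the Gaussian factor is 1 and C_max = M/(n_e·A·√(4πDt)), where n_e·A is the pore area the mass is dissolved in.
√(4πDt) = √(4π × 1.2 × 370) = 74.70 m, so C_max = 93/(0.25 × 3.7 × 74.70) = 1.35 kg/m³.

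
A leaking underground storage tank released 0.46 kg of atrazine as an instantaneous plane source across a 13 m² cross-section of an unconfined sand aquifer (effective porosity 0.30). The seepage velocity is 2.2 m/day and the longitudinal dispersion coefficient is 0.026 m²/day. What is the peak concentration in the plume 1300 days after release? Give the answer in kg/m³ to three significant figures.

0.00572 kg/m³

The peak of an instantaneous 1D plume sits at x = vt; there the Gaussian factor is 1 and C_max = M/(n_e·A·√(4πDt)), where n_e·A is the pore area the mass is dissolved in.
√(4πDt) = √(4π × 0.026 × 1300) = 20.61 m, so C_max = 0.46/(0.30 × 13 × 20.61) = 0.00572 kg/m³.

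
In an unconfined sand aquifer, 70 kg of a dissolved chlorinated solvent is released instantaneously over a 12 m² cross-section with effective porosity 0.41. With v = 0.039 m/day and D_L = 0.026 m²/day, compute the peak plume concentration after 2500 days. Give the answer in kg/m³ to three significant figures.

The peak of an instantaneous 1D plume sits at x = vt; there the Gaussian factor is 1 and C_max = M/(n_e·A·√(4πDt)), where n_e·A is the pore area the mass is dissolved in.
√(4πDt) = √(4π × 0.026 × 2500) = 28.58 m, so C_max = 70/(0.41 × 12 × 28.58) = 0.498 kg/m³.

0.498 kg/m³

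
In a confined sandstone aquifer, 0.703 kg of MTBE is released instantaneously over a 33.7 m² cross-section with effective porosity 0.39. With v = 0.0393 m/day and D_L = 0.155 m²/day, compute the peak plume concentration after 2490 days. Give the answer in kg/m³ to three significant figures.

0.000768 kg/m³

The peak of an instantaneous 1D plume sits at x = vt; there the Gaussian factor is 1 and C_max = M/(n_e·A·√(4πDt)), where n_e·A is the pore area the mass is dissolved in.
√(4πDt) = √(4π × 0.155 × 2490) = 69.64 m, so C_max = 0.703/(0.39 × 33.7 × 69.64) = 0.000768 kg/m³.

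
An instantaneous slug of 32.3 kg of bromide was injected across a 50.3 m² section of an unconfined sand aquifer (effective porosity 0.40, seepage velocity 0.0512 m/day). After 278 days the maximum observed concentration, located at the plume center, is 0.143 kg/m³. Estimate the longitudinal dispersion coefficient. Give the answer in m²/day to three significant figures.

0.0361 m²/day

At the plume center C_max = M/(n_e·A·√(4πDt)), so D = M²/(4πt·(n_e·A·C_max)²).
n_e·A·C_max = 0.40 × 50.3 × 0.143 = 2.877 kg/m.
D = 32.3²/(4π × 278 × 2.877²) = 0.0361 m²/day.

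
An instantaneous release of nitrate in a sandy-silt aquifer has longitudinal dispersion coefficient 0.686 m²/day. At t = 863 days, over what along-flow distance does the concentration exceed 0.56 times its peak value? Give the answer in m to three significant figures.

74.1 m

The plume is Gaussian with σ = √(2Dt) = √(2 × 0.686 × 863) = 34.41 m.
C/C_peak = exp(−Δx²/(2σ²)) = 0.56 ⇒ Δx = σ·√(−2 ln 0.56) = 34.41 × 1.077 = 37.06 m.
Width = 2Δx = 74.1 m.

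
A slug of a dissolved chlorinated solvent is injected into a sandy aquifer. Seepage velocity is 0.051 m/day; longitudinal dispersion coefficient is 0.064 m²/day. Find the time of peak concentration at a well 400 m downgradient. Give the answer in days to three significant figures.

7820 days

For the 1D instantaneous-source solution, setting ∂C/∂t = 0 at fixed x gives v²t² + 2Dt − x² = 0, so t = (√(D² + v²x²) − D)/v².
√(D² + v²x²) = √(0.064² + 0.051² × 400²) = 20.40; v² = 0.002601.
t = (20.40 − 0.064)/0.002601 = 7820 days (vs. the pure-advection estimate x/v = 7840 d).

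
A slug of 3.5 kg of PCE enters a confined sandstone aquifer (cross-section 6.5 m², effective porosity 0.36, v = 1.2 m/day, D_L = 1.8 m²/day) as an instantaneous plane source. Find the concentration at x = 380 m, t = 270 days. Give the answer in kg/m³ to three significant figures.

For an instantaneous plane source, C(x,t) = M/(n_e·A·√(4πDt)) · exp(−(x−vt)²/(4Dt)), with n_e·A the pore (flow) area.
Plume center vt = 1.2 × 270 = 324 m, so the well at 380 m is 56 m downgradient of the peak.
√(4πDt) = 78.15 m, giving peak height M/(n_e·A·√(4πDt)) = 3.5/(0.36 × 6.5 × 78.15) = 0.01914 kg/m³.
(x−vt)²/(4Dt) = (56)²/(4 × 1.8 × 270) = 1.613; exp(−1.613) = 0.1993.
C = 0.01914 × 0.1993 = 0.00381 kg/m³.

0.00381 kg/m³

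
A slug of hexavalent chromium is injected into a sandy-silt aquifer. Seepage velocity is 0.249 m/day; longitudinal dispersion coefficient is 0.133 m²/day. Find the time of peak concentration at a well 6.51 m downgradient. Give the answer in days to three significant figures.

24.1 days

For the 1D instantaneous-source solution, setting ∂C/∂t = 0 at fixed x gives v²t² + 2Dt − x² = 0, so t = (√(D² + v²x²) − D)/v².
√(D² + v²x²) = √(0.133² + 0.249² × 6.51²) = 1.626; v² = 0.062001.
t = (1.626 − 0.133)/0.062001 = 24.1 days (vs. the pure-advection estimate x/v = 26.1 d).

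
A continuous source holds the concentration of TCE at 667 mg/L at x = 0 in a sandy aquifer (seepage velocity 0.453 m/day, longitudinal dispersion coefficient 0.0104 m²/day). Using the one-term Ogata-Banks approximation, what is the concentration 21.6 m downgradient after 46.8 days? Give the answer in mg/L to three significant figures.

For a continuous step input, C/C₀ ≈ ½·erfc((x−vt)/(2√(Dt))).
vt = 0.453 × 46.8 = 21.2004 m and 2√(Dt) = 2√(0.0104 × 46.8) = 1.395 m.
Argument (x−vt)/(2√(Dt)) = (21.6 − 21.2004)/1.395 = 0.2865; ½·erfc(0.2865) = 0.3427.
C = 667 × 0.3427 = 229 mg/L.

229 mg/L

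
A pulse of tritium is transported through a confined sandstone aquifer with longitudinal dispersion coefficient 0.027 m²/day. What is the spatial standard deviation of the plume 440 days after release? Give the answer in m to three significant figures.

4.87 m

Dispersive spreading gives a Gaussian with σ² = 2Dt; advection only shifts the center.
σ = √(2 × 0.027 × 440) = 4.87 m.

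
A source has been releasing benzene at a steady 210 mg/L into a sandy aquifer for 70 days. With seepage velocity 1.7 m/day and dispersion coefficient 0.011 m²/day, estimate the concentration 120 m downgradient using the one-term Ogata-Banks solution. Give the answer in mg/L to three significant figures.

44.1 mg/L

For a continuous step input, C/C₀ ≈ ½·erfc((x−vt)/(2√(Dt))).
vt = 1.7 × 70 = 119 m and 2√(Dt) = 2√(0.011 × 70) = 1.755 m.
Argument (x−vt)/(2√(Dt)) = (120 − 119)/1.755 = 0.5698; ½·erfc(0.5698) = 0.2102.
C = 210 × 0.2102 = 44.1 mg/L.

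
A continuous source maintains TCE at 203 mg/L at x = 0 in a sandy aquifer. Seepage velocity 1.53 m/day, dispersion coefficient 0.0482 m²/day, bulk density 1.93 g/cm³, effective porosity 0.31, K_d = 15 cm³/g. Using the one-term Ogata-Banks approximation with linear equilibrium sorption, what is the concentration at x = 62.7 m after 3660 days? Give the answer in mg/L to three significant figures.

Retardation factor R = 1 + ρ_b·K_d/n = 1 + 1.93 × 15/0.31 = 94.39.
Sorption retards both mechanisms: v_R = v/R = 0.01621 m/day, D_R = D/R = 0.0005106 m²/day.
v_R·t = 0.01621 × 3660 = 59.3286 m; 2√(D_R t) = 2.734 m; argument = (62.7 − 59.3286)/2.734 = 1.233.
C = C₀ × ½·erfc(1.233) = 203 × 0.04060 = 8.24 mg/L.

8.24 mg/L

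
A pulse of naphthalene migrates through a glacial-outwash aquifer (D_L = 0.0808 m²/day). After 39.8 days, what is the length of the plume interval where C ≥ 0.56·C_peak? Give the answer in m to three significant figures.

The plume is Gaussian with σ = √(2Dt) = √(2 × 0.0808 × 39.8) = 2.536 m.
C/C_peak = exp(−Δx²/(2σ²)) = 0.56 ⇒ Δx = σ·√(−2 ln 0.56) = 2.536 × 1.077 = 2.731 m.
Width = 2Δx = 5.46 m.

5.46 m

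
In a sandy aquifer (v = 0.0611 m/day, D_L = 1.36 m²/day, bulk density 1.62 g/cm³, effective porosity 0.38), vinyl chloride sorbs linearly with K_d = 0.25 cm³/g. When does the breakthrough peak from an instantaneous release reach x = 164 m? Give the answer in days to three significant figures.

4840 days

Retardation factor R = 1 + ρ_b·K_d/n = 1 + 1.62 × 0.25/0.38 = 2.066.
Sorption retards both mechanisms: v_R = v/R = 0.02957 m/day, D_R = D/R = 0.6583 m²/day.
Peak time from v_R²t² + 2D_R t − x² = 0: t = (√(D_R² + v_R²x²) − D_R)/v_R².
√(D_R² + v_R²x²) = √(0.6583² + 0.02957² × 164²) = 4.894; v_R² = 0.0008744.
t = (4.894 − 0.6583)/0.0008744 = 4840 days.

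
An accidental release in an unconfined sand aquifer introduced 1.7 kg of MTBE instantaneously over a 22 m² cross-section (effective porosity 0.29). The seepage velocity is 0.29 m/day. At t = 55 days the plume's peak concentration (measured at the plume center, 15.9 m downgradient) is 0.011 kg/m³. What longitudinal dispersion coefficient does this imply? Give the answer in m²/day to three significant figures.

At the plume center C_max = M/(n_e·A·√(4πDt)), so D = M²/(4πt·(n_e·A·C_max)²).
n_e·A·C_max = 0.29 × 22 × 0.011 = 0.07018 kg/m.
D = 1.7²/(4π × 55 × 0.07018²) = 0.849 m²/day.

0.849 m²/day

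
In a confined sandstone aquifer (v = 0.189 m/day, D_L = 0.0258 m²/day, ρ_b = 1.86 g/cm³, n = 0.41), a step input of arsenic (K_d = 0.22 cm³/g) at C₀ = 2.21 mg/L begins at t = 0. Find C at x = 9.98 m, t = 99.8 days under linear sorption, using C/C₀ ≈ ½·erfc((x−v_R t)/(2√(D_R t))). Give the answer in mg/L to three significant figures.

0.814 mg/L

Retardation factor R = 1 + ρ_b·K_d/n = 1 + 1.86 × 0.22/0.41 = 1.998.
Sorption retards both mechanisms: v_R = v/R = 0.09459 m/day, D_R = D/R = 0.01291 m²/day.
v_R·t = 0.09459 × 99.8 = 9.440082 m; 2√(D_R t) = 2.270 m; argument = (9.98 − 9.440082)/2.270 = 0.2378.
C = C₀ × ½·erfc(0.2378) = 2.21 × 0.3683 = 0.814 mg/L.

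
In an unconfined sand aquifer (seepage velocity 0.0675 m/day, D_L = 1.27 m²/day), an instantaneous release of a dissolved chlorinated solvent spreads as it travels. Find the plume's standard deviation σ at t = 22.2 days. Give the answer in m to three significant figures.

Dispersive spreading gives a Gaussian with σ² = 2Dt; advection only shifts the center.
σ = √(2 × 1.27 × 22.2) = 7.51 m.

7.51 m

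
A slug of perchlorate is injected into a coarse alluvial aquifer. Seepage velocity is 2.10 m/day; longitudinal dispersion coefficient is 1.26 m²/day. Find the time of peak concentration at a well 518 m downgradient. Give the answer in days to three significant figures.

246 days

For the 1D instantaneous-source solution, setting ∂C/∂t = 0 at fixed x gives v²t² + 2Dt − x² = 0, so t = (√(D² + v²x²) − D)/v².
√(D² + v²x²) = √(1.26² + 2.10² × 518²) = 1088; v² = 4.41.
t = (1088 − 1.26)/4.41 = 246 days (vs. the pure-advection estimate x/v = 247 d).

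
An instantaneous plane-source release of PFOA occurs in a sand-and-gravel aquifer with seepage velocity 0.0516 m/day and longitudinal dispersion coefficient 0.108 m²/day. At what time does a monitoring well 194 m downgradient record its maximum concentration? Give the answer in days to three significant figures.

3720 days

For the 1D instantaneous-source solution, setting ∂C/∂t = 0 at fixed x gives v²t² + 2Dt − x² = 0, so t = (√(D² + v²x²) − D)/v².
√(D² + v²x²) = √(0.108² + 0.0516² × 194²) = 10.01; v² = 0.00266256.
t = (10.01 − 0.108)/0.00266256 = 3720 days (vs. the pure-advection estimate x/v = 3760 d).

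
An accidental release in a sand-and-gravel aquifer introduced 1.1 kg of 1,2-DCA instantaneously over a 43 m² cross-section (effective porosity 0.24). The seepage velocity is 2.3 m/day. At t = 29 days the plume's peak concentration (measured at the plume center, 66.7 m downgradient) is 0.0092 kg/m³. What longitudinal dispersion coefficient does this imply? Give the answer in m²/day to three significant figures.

At the plume center C_max = M/(n_e·A·√(4πDt)), so D = M²/(4πt·(n_e·A·C_max)²).
n_e·A·C_max = 0.24 × 43 × 0.0092 = 0.09494 kg/m.
D = 1.1²/(4π × 29 × 0.09494²) = 0.368 m²/day.

0.368 m²/day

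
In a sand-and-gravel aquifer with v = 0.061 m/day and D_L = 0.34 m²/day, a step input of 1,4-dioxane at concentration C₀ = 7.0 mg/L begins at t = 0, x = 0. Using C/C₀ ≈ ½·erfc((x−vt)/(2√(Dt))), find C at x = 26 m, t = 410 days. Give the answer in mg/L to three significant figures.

3.33 mg/L

For a continuous step input, C/C₀ ≈ ½·erfc((x−vt)/(2√(Dt))).
vt = 0.061 × 410 = 25.01 m and 2√(Dt) = 2√(0.34 × 410) = 23.61 m.
Argument (x−vt)/(2√(Dt)) = (26 − 25.01)/23.61 = 0.04193; ½·erfc(0.04193) = 0.4764.
C = 7.0 × 0.4764 = 3.33 mg/L.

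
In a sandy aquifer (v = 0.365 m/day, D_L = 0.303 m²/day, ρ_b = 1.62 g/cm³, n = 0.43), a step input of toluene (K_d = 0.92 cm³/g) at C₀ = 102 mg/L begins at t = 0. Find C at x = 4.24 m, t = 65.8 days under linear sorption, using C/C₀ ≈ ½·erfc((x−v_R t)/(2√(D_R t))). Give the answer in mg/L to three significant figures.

66.1 mg/L

Retardation factor R = 1 + ρ_b·K_d/n = 1 + 1.62 × 0.92/0.43 = 4.466.
Sorption retards both mechanisms: v_R = v/R = 0.08173 m/day, D_R = D/R = 0.06785 m²/day.
v_R·t = 0.08173 × 65.8 = 5.377834 m; 2√(D_R t) = 4.226 m; argument = (4.24 − 5.377834)/4.226 = -0.2692.
C = C₀ × ½·erfc(-0.2692) = 102 × 0.6483 = 66.1 mg/L.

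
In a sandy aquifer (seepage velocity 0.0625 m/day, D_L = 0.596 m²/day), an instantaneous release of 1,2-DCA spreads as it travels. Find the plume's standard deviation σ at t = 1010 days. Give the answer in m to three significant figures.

Dispersive spreading gives a Gaussian with σ² = 2Dt; advection only shifts the center.
σ = √(2 × 0.596 × 1010) = 34.7 m.

34.7 m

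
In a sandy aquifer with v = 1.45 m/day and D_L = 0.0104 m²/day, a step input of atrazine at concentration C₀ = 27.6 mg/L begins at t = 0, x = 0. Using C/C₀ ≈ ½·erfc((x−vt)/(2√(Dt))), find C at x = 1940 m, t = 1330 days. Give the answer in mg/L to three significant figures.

For a continuous step input, C/C₀ ≈ ½·erfc((x−vt)/(2√(Dt))).
vt = 1.45 × 1330 = 1928.5 m and 2√(Dt) = 2√(0.0104 × 1330) = 7.438 m.
Argument (x−vt)/(2√(Dt)) = (1940 − 1928.5)/7.438 = 1.546; ½·erfc(1.546) = 0.01439.
C = 27.6 × 0.01439 = 0.397 mg/L.

0.397 mg/L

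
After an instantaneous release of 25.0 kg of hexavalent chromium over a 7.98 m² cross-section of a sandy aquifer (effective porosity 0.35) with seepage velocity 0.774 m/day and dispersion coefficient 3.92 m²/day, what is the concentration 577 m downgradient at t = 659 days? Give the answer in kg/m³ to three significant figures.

For an instantaneous plane source, C(x,t) = M/(n_e·A·√(4πDt)) · exp(−(x−vt)²/(4Dt)), with n_e·A the pore (flow) area.
Plume center vt = 0.774 × 659 = 510.066 m, so the well at 577 m is 66.934 m downgradient of the peak.
√(4πDt) = 180.2 m, giving peak height M/(n_e·A·√(4πDt)) = 25.0/(0.35 × 7.98 × 180.2) = 0.04967 kg/m³.
(x−vt)²/(4Dt) = (66.934)²/(4 × 3.92 × 659) = 0.4336; exp(−0.4336) = 0.6482.
C = 0.04967 × 0.6482 = 0.0322 kg/m³.

0.0322 kg/m³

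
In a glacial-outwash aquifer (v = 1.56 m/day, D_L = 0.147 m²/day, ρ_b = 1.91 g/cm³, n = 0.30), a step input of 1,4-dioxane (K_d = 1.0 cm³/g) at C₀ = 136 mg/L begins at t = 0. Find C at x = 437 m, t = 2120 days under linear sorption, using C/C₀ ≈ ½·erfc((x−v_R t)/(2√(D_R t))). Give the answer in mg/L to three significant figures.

Retardation factor R = 1 + ρ_b·K_d/n = 1 + 1.91 × 1.0/0.30 = 7.367.
Sorption retards both mechanisms: v_R = v/R = 0.2118 m/day, D_R = D/R = 0.01995 m²/day.
v_R·t = 0.2118 × 2120 = 449.016 m; 2√(D_R t) = 13.01 m; argument = (437 − 449.016)/13.01 = -0.9236.
C = C₀ × ½·erfc(-0.9236) = 136 × 0.9043 = 123 mg/L.

123 mg/L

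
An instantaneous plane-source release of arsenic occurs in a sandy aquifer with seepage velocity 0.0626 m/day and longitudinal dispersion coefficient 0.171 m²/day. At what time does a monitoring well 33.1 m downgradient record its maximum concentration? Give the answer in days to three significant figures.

For the 1D instantaneous-source solution, setting ∂C/∂t = 0 at fixed x gives v²t² + 2Dt − x² = 0, so t = (√(D² + v²x²) − D)/v².
√(D² + v²x²) = √(0.171² + 0.0626² × 33.1²) = 2.079; v² = 0.00391876.
t = (2.079 − 0.171)/0.00391876 = 487 days (vs. the pure-advection estimate x/v = 529 d).

487 days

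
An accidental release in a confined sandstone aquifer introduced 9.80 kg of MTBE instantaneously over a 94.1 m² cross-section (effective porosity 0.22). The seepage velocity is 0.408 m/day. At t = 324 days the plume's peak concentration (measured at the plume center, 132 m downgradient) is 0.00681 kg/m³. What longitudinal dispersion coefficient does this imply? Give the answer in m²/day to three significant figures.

At the plume center C_max = M/(n_e·A·√(4πDt)), so D = M²/(4πt·(n_e·A·C_max)²).
n_e·A·C_max = 0.22 × 94.1 × 0.00681 = 0.1410 kg/m.
D = 9.80²/(4π × 324 × 0.1410²) = 1.19 m²/day.

1.19 m²/day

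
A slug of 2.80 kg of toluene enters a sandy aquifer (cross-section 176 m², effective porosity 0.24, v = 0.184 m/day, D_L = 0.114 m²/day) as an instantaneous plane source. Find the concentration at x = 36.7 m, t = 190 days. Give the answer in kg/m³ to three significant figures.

0.00388 kg/m³

For an instantaneous plane source, C(x,t) = M/(n_e·A·√(4πDt)) · exp(−(x−vt)²/(4Dt)), with n_e·A the pore (flow) area.
Plume center vt = 0.184 × 190 = 34.96 m, so the well at 36.7 m is 1.74 m downgradient of the peak.
√(4πDt) = 16.50 m, giving peak height M/(n_e·A·√(4πDt)) = 2.80/(0.24 × 176 × 16.50) = 0.004017 kg/m³.
(x−vt)²/(4Dt) = (1.74)²/(4 × 0.114 × 190) = 0.03494; exp(−0.03494) = 0.9657.
C = 0.004017 × 0.9657 = 0.00388 kg/m³.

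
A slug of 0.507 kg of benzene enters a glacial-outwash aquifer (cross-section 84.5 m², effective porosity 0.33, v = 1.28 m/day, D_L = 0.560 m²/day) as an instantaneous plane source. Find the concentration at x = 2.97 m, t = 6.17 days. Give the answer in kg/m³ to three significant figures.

0.000476 kg/m³

For an instantaneous plane source, C(x,t) = M/(n_e·A·√(4πDt)) · exp(−(x−vt)²/(4Dt)), with n_e·A the pore (flow) area.
Plume center vt = 1.28 × 6.17 = 7.8976 m, so the well at 2.97 m is 4.9276 m upgradient of the peak.
√(4πDt) = 6.589 m, giving peak height M/(n_e·A·√(4πDt)) = 0.507/(0.33 × 84.5 × 6.589) = 0.002759 kg/m³.
(x−vt)²/(4Dt) = (-4.9276)²/(4 × 0.560 × 6.17) = 1.757; exp(−1.757) = 0.1726.
C = 0.002759 × 0.1726 = 0.000476 kg/m³.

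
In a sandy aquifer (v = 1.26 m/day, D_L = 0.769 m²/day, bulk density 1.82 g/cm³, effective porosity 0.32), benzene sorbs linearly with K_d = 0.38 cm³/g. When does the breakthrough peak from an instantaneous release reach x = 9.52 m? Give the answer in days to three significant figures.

Retardation factor R = 1 + ρ_b·K_d/n = 1 + 1.82 × 0.38/0.32 = 3.161.
Sorption retards both mechanisms: v_R = v/R = 0.3986 m/day, D_R = D/R = 0.2433 m²/day.
Peak time from v_R²t² + 2D_R t − x² = 0: t = (√(D_R² + v_R²x²) − D_R)/v_R².
√(D_R² + v_R²x²) = √(0.2433² + 0.3986² × 9.52²) = 3.802; v_R² = 0.1589.
t = (3.802 − 0.2433)/0.1589 = 22.4 days.

22.4 days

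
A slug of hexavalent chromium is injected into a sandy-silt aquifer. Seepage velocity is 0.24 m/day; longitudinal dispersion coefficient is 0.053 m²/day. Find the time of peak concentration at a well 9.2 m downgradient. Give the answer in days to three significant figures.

For the 1D instantaneous-source solution, setting ∂C/∂t = 0 at fixed x gives v²t² + 2Dt − x² = 0, so t = (√(D² + v²x²) − D)/v².
√(D² + v²x²) = √(0.053² + 0.24² × 9.2²) = 2.209; v² = 0.0576.
t = (2.209 − 0.053)/0.0576 = 37.4 days (vs. the pure-advection estimate x/v = 38.3 d).

37.4 days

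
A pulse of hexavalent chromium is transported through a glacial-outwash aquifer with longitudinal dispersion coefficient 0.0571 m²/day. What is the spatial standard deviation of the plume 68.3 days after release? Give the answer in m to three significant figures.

2.79 m

Dispersive spreading gives a Gaussian with σ² = 2Dt; advection only shifts the center.
σ = √(2 × 0.0571 × 68.3) = 2.79 m.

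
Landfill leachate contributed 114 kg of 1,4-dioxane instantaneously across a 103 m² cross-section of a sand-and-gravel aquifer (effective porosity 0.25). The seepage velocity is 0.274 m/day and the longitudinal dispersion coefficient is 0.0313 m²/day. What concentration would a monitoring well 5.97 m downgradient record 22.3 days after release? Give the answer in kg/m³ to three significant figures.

1.48 kg/m³

For an instantaneous plane source, C(x,t) = M/(n_e·A·√(4πDt)) · exp(−(x−vt)²/(4Dt)), with n_e·A the pore (flow) area.
Plume center vt = 0.274 × 22.3 = 6.1102 m, so the well at 5.97 m is 0.1402 m upgradient of the peak.
√(4πDt) = 2.962 m, giving peak height M/(n_e·A·√(4πDt)) = 114/(0.25 × 103 × 2.962) = 1.495 kg/m³.
(x−vt)²/(4Dt) = (-0.1402)²/(4 × 0.0313 × 22.3) = 0.007040; exp(−0.007040) = 0.9930.
C = 1.495 × 0.9930 = 1.48 kg/m³.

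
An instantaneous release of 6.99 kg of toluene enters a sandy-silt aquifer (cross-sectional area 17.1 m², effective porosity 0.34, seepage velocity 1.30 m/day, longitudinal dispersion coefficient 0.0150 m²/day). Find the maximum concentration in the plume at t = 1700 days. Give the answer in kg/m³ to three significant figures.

0.0672 kg/m³

The peak of an instantaneous 1D plume sits at x = vt; there the Gaussian factor is 1 and C_max = M/(n_e·A·√(4πDt)), where n_e·A is the pore area the mass is dissolved in.
√(4πDt) = √(4π × 0.0150 × 1700) = 17.90 m, so C_max = 6.99/(0.34 × 17.1 × 17.90) = 0.0672 kg/m³.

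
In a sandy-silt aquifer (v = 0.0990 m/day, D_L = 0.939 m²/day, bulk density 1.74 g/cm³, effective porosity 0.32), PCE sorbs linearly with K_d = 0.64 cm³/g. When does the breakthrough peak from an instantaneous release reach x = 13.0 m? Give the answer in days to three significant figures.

299 days

Retardation factor R = 1 + ρ_b·K_d/n = 1 + 1.74 × 0.64/0.32 = 4.480.
Sorption retards both mechanisms: v_R = v/R = 0.02210 m/day, D_R = D/R = 0.2096 m²/day.
Peak time from v_R²t² + 2D_R t − x² = 0: t = (√(D_R² + v_R²x²) − D_R)/v_R².
√(D_R² + v_R²x²) = √(0.2096² + 0.02210² × 13.0²) = 0.3556; v_R² = 0.0004884.
t = (0.3556 − 0.2096)/0.0004884 = 299 days.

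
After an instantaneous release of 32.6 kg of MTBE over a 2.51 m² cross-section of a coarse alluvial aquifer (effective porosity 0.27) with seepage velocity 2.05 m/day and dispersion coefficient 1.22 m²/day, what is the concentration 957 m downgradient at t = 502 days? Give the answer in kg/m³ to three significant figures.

For an instantaneous plane source, C(x,t) = M/(n_e·A·√(4πDt)) · exp(−(x−vt)²/(4Dt)), with n_e·A the pore (flow) area.
Plume center vt = 2.05 × 502 = 1029.1 m, so the well at 957 m is 72.1 m upgradient of the peak.
√(4πDt) = 87.73 m, giving peak height M/(n_e·A·√(4πDt)) = 32.6/(0.27 × 2.51 × 87.73) = 0.5483 kg/m³.
(x−vt)²/(4Dt) = (-72.1)²/(4 × 1.22 × 502) = 2.122; exp(−2.122) = 0.1198.
C = 0.5483 × 0.1198 = 0.0657 kg/m³.

0.0657 kg/m³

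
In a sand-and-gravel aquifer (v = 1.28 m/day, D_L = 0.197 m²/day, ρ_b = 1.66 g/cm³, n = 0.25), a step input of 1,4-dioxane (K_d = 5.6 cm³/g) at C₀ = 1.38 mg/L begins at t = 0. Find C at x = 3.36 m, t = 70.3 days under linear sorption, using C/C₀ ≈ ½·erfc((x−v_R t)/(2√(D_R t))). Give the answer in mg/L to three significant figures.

0.165 mg/L

Retardation factor R = 1 + ρ_b·K_d/n = 1 + 1.66 × 5.6/0.25 = 38.18.
Sorption retards both mechanisms: v_R = v/R = 0.03353 m/day, D_R = D/R = 0.005160 m²/day.
v_R·t = 0.03353 × 70.3 = 2.357159 m; 2√(D_R t) = 1.205 m; argument = (3.36 − 2.357159)/1.205 = 0.8322.
C = C₀ × ½·erfc(0.8322) = 1.38 × 0.1196 = 0.165 mg/L.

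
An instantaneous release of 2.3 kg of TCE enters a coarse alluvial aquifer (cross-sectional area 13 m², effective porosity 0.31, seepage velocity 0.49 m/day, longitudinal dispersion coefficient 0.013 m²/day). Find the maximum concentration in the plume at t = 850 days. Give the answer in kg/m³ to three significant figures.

0.0484 kg/m³

The peak of an instantaneous 1D plume sits at x = vt; there the Gaussian factor is 1 and C_max = M/(n_e·A·√(4πDt)), where n_e·A is the pore area the mass is dissolved in.
√(4πDt) = √(4π × 0.013 × 850) = 11.78 m, so C_max = 2.3/(0.31 × 13 × 11.78) = 0.0484 kg/m³.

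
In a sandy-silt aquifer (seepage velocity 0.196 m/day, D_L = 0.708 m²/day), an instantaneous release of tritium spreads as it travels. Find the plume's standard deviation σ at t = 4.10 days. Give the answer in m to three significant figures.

2.41 m

Dispersive spreading gives a Gaussian with σ² = 2Dt; advection only shifts the center.
σ = √(2 × 0.708 × 4.10) = 2.41 m.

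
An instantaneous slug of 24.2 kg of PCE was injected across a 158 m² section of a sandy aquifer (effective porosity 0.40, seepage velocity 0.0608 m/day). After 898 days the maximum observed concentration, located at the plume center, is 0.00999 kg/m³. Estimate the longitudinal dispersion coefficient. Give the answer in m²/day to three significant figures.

0.130 m²/day

At the plume center C_max = M/(n_e·A·√(4πDt)), so D = M²/(4πt·(n_e·A·C_max)²).
n_e·A·C_max = 0.40 × 158 × 0.00999 = 0.6314 kg/m.
D = 24.2²/(4π × 898 × 0.6314²) = 0.130 m²/day.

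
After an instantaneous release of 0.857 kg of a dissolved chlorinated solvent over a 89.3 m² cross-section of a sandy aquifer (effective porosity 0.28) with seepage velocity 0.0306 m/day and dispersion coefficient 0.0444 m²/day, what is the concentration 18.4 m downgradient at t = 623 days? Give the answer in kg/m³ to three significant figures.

For an instantaneous plane source, C(x,t) = M/(n_e·A·√(4πDt)) · exp(−(x−vt)²/(4Dt)), with n_e·A the pore (flow) area.
Plume center vt = 0.0306 × 623 = 19.0638 m, so the well at 18.4 m is 0.6638 m upgradient of the peak.
√(4πDt) = 18.64 m, giving peak height M/(n_e·A·√(4πDt)) = 0.857/(0.28 × 89.3 × 18.64) = 0.001839 kg/m³.
(x−vt)²/(4Dt) = (-0.6638)²/(4 × 0.0444 × 623) = 0.003982; exp(−0.003982) = 0.9960.
C = 0.001839 × 0.9960 = 0.00183 kg/m³.

0.00183 kg/m³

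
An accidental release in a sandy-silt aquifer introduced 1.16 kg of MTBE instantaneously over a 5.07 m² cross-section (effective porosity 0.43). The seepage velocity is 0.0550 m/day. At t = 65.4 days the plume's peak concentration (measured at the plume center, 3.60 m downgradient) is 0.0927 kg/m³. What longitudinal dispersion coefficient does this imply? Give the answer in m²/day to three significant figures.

0.0401 m²/day

At the plume center C_max = M/(n_e·A·√(4πDt)), so D = M²/(4πt·(n_e·A·C_max)²).
n_e·A·C_max = 0.43 × 5.07 × 0.0927 = 0.2021 kg/m.
D = 1.16²/(4π × 65.4 × 0.2021²) = 0.0401 m²/day.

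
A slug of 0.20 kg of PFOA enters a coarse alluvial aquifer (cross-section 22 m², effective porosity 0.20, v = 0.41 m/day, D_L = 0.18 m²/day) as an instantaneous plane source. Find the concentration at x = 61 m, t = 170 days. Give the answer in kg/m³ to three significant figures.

0.00125 kg/m³

For an instantaneous plane source, C(x,t) = M/(n_e·A·√(4πDt)) · exp(−(x−vt)²/(4Dt)), with n_e·A the pore (flow) area.
Plume center vt = 0.41 × 170 = 69.7 m, so the well at 61 m is 8.7 m upgradient of the peak.
√(4πDt) = 19.61 m, giving peak height M/(n_e·A·√(4πDt)) = 0.20/(0.20 × 22 × 19.61) = 0.002318 kg/m³.
(x−vt)²/(4Dt) = (-8.7)²/(4 × 0.18 × 170) = 0.6184; exp(−0.6184) = 0.5388.
C = 0.002318 × 0.5388 = 0.00125 kg/m³.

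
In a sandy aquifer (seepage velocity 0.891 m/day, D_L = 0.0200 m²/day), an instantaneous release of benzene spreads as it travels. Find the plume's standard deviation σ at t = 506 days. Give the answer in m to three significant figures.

4.50 m

Dispersive spreading gives a Gaussian with σ² = 2Dt; advection only shifts the center.
σ = √(2 × 0.0200 × 506) = 4.50 m.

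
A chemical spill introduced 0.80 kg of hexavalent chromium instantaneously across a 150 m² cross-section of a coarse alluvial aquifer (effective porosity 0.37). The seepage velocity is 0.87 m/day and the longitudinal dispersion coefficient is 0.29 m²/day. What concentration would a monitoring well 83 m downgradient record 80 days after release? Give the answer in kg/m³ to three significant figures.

For an instantaneous plane source, C(x,t) = M/(n_e·A·√(4πDt)) · exp(−(x−vt)²/(4Dt)), with n_e·A the pore (flow) area.
Plume center vt = 0.87 × 80 = 69.6 m, so the well at 83 m is 13.4 m downgradient of the peak.
√(4πDt) = 17.07 m, giving peak height M/(n_e·A·√(4πDt)) = 0.80/(0.37 × 150 × 17.07) = 0.0008444 kg/m³.
(x−vt)²/(4Dt) = (13.4)²/(4 × 0.29 × 80) = 1.935; exp(−1.935) = 0.1444.
C = 0.0008444 × 0.1444 = 0.000122 kg/m³.

0.000122 kg/m³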